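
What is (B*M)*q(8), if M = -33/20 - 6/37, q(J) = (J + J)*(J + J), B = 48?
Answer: -4119552/185 ≈ -22268.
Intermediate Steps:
q(J) = 4*J**2 (q(J) = (2*J)*(2*J) = 4*J**2)
M = -1341/740 (M = -33*1/20 - 6*1/37 = -33/20 - 6/37 = -1341/740 ≈ -1.8122)
(B*M)*q(8) = (48*(-1341/740))*(4*8**2) = -64368*64/185 = -16092/185*256 = -4119552/185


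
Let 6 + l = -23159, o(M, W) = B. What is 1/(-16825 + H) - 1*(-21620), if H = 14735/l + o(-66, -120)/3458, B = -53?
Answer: 5827937219685586/269562314325 ≈ 21620.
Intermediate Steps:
o(M, W) = -53
l = -23165 (l = -6 - 23159 = -23165)
H = -10436275/16020914 (H = 14735/(-23165) - 53/3458 = 14735*(-1/23165) - 53*1/3458 = -2947/4633 - 53/3458 = -10436275/16020914 ≈ -0.65142)
1/(-16825 + H) - 1*(-21620) = 1/(-16825 - 10436275/16020914) - 1*(-21620) = 1/(-269562314325/16020914) + 21620 = -16020914/269562314325 + 21620 = 5827937219685586/269562314325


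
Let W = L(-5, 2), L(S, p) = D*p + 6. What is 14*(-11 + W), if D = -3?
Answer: -154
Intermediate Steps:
L(S, p) = 6 - 3*p (L(S, p) = -3*p + 6 = 6 - 3*p)
W = 0 (W = 6 - 3*2 = 6 - 6 = 0)
14*(-11 + W) = 14*(-11 + 0) = 14*(-11) = -154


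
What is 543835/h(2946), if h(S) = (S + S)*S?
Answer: 543835/17357832 ≈ 0.031331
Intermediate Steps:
h(S) = 2*S² (h(S) = (2*S)*S = 2*S²)
543835/h(2946) = 543835/((2*2946²)) = 543835/((2*8678916)) = 543835/17357832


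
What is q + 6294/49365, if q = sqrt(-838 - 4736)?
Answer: 2098/16455 + I*sqrt(5574) ≈ 0.1275 + 74.659*I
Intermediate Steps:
q = I*sqrt(5574) (q = sqrt(-5574) = I*sqrt(5574) ≈ 74.659*I)
q + 6294/49365 = I*sqrt(5574) + 6294/49365 = I*sqrt(5574) + 6294*(1/49365) = I*sqrt(5574) + 2098/16455 = 2098/16455 + I*sqrt(5574)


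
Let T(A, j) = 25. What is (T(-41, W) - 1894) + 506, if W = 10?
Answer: -1363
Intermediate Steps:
(T(-41, W) - 1894) + 506 = (25 - 1894) + 506 = -1869 + 506 = -1363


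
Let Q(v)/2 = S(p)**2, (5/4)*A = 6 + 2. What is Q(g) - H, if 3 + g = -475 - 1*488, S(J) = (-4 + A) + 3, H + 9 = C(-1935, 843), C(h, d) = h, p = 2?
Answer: 50058/25 ≈ 2002.3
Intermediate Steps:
H = -1944 (H = -9 - 1935 = -1944)
A = 32/5 (A = 4*(6 + 2)/5 = (4/5)*8 = 32/5 ≈ 6.4000)
S(J) = 27/5 (S(J) = (-4 + 32/5) + 3 = 12/5 + 3 = 27/5)
g = -966 (g = -3 + (-475 - 1*488) = -3 + (-475 - 488) = -3 - 963 = -966)
Q(v) = 1458/25 (Q(v) = 2*(27/5)**2 = 2*(729/25) = 1458/25)
Q(g) - H = 1458/25 - 1*(-1944) = 1458/25 + 1944 = 50058/25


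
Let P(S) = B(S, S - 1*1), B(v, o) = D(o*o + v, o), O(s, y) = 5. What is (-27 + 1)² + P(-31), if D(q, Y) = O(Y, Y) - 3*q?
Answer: -2298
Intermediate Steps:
D(q, Y) = 5 - 3*q
B(v, o) = 5 - 3*v - 3*o² (B(v, o) = 5 - 3*(o*o + v) = 5 - 3*(o² + v) = 5 - 3*(v + o²) = 5 + (-3*v - 3*o²) = 5 - 3*v - 3*o²)
P(S) = 5 - 3*S - 3*(-1 + S)² (P(S) = 5 - 3*S - 3*(S - 1*1)² = 5 - 3*S - 3*(S - 1)² = 5 - 3*S - 3*(-1 + S)²)
(-27 + 1)² + P(-31) = (-27 + 1)² + (2 - 3*(-31)² + 3*(-31)) = (-26)² + (2 - 3*961 - 93) = 676 + (2 - 2883 - 93) = 676 - 2974 = -2298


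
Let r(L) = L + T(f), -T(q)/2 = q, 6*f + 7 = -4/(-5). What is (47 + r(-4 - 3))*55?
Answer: 6941/3 ≈ 2313.7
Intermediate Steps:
f = -31/30 (f = -7/6 + (-4/(-5))/6 = -7/6 + (-4*(-1/5))/6 = -7/6 + (1/6)*(4/5) = -7/6 + 2/15 = -31/30 ≈ -1.0333)
T(q) = -2*q
r(L) = 31/15 + L (r(L) = L - 2*(-31/30) = L + 31/15 = 31/15 + L)
(47 + r(-4 - 3))*55 = (47 + (31/15 + (-4 - 3)))*55 = (47 + (31/15 - 7))*55 = (47 - 74/15)*55 = (631/15)*55 = 6941/3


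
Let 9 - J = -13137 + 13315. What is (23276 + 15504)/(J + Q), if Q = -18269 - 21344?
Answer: -19390/19891 ≈ -0.97481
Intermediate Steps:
Q = -39613
J = -169 (J = 9 - (-13137 + 13315) = 9 - 1*178 = 9 - 178 = -169)
(23276 + 15504)/(J + Q) = (23276 + 15504)/(-169 - 39613) = 38780/(-39782) = 38780*(-1/39782) = -19390/19891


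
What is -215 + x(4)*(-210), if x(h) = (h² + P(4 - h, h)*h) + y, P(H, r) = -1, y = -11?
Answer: -425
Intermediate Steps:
x(h) = -11 + h² - h (x(h) = (h² - h) - 11 = -11 + h² - h)
-215 + x(4)*(-210) = -215 + (-11 + 4² - 1*4)*(-210) = -215 + (-11 + 16 - 4)*(-210) = -215 + 1*(-210) = -215 - 210 = -425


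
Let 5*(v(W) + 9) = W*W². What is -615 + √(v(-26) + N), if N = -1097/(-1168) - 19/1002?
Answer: -615 + I*√1885073511977895/731460 ≈ -615.0 + 59.357*I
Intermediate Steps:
v(W) = -9 + W³/5 (v(W) = -9 + (W*W²)/5 = -9 + W³/5)
N = 538501/585168 (N = -1097*(-1/1168) - 19*1/1002 = 1097/1168 - 19/1002 = 538501/585168 ≈ 0.92025)
-615 + √(v(-26) + N) = -615 + √((-9 + (⅕)*(-26)³) + 538501/585168) = -615 + √((-9 + (⅕)*(-17576)) + 538501/585168) = -615 + √((-9 - 17576/5) + 538501/585168) = -615 + √(-17621/5 + 538501/585168) = -615 + √(-10308552823/2925840) = -615 + I*√1885073511977895/731460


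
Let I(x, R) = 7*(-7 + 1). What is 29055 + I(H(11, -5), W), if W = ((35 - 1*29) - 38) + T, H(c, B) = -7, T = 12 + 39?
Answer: 29013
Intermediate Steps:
T = 51
W = 19 (W = ((35 - 1*29) - 38) + 51 = ((35 - 29) - 38) + 51 = (6 - 38) + 51 = -32 + 51 = 19)
I(x, R) = -42 (I(x, R) = 7*(-6) = -42)
29055 + I(H(11, -5), W) = 29055 - 42 = 29013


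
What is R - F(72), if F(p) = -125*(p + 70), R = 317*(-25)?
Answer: 9825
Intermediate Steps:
R = -7925
F(p) = -8750 - 125*p (F(p) = -125*(70 + p) = -8750 - 125*p)
R - F(72) = -7925 - (-8750 - 125*72) = -7925 - (-8750 - 9000) = -7925 - 1*(-17750) = -7925 + 17750 = 9825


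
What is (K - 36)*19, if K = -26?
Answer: -1178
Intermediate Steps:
(K - 36)*19 = (-26 - 36)*19 = -62*19 = -1178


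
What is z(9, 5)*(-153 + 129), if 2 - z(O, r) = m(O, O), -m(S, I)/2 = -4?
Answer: 144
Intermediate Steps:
m(S, I) = 8 (m(S, I) = -2*(-4) = 8)
z(O, r) = -6 (z(O, r) = 2 - 1*8 = 2 - 8 = -6)
z(9, 5)*(-153 + 129) = -6*(-153 + 129) = -6*(-24) = 144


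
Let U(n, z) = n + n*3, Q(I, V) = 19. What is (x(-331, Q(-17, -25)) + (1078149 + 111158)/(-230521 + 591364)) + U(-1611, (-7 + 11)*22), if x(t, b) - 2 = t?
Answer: -348971476/51549 ≈ -6769.7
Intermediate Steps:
x(t, b) = 2 + t
U(n, z) = 4*n (U(n, z) = n + 3*n = 4*n)
(x(-331, Q(-17, -25)) + (1078149 + 111158)/(-230521 + 591364)) + U(-1611, (-7 + 11)*22) = ((2 - 331) + (1078149 + 111158)/(-230521 + 591364)) + 4*(-1611) = (-329 + 1189307/360843) - 6444 = (-329 + 1189307*(1/360843)) - 6444 = (-329 + 169901/51549) - 6444 = -16789720/51549 - 6444 = -348971476/51549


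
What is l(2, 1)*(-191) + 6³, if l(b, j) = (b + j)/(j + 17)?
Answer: 1105/6 ≈ 184.17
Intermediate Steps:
l(b, j) = (b + j)/(17 + j)
l(2, 1)*(-191) + 6³ = ((2 + 1)/(17 + 1))*(-191) + 6³ = (3/18)*(-191) + 216 = ((1/18)*3)*(-191) + 216 = (⅙)*(-191) + 216 = -191/6 + 216 = 1105/6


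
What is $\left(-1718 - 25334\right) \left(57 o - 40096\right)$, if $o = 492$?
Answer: $326030704$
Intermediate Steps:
$\left(-1718 - 25334\right) \left(57 o - 40096\right) = \left(-1718 - 25334\right) \left(57 \cdot 492 - 40096\right) = - 27052 \left(28044 - 40096\right) = \left(-27052\right) \left(-12052\right) = 326030704$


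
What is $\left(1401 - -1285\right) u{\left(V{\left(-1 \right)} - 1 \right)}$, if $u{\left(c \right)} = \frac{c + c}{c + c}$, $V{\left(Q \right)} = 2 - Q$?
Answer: $2686$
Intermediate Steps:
$u{\left(c \right)} = 1$ ($u{\left(c \right)} = \frac{2 c}{2 c} = 2 c \frac{1}{2 c} = 1$)
$\left(1401 - -1285\right) u{\left(V{\left(-1 \right)} - 1 \right)} = \left(1401 - -1285\right) 1 = \left(1401 + 1285\right) 1 = 2686 \cdot 1 = 2686$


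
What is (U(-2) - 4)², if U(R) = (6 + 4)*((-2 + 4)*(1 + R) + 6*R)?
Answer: 20736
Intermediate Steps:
U(R) = 20 + 80*R (U(R) = 10*(2*(1 + R) + 6*R) = 10*((2 + 2*R) + 6*R) = 10*(2 + 8*R) = 20 + 80*R)
(U(-2) - 4)² = ((20 + 80*(-2)) - 4)² = ((20 - 160) - 4)² = (-140 - 4)² = (-144)² = 20736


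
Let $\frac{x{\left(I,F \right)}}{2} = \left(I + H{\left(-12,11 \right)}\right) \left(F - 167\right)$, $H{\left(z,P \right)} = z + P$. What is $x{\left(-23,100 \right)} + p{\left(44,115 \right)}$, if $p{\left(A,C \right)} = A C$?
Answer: $8276$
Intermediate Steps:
$H{\left(z,P \right)} = P + z$
$x{\left(I,F \right)} = 2 \left(-1 + I\right) \left(-167 + F\right)$ ($x{\left(I,F \right)} = 2 \left(I + \left(11 - 12\right)\right) \left(F - 167\right) = 2 \left(I - 1\right) \left(-167 + F\right) = 2 \left(-1 + I\right) \left(-167 + F\right)$)
$x{\left(-23,100 \right)} + p{\left(44,115 \right)} = \left(334 - -7682 - 200 + 2 \cdot 100 \left(-23\right)\right) + 44 \cdot 115 = \left(334 + 7682 - 200 - 4600\right) + 5060 = 3216 + 5060 = 8276$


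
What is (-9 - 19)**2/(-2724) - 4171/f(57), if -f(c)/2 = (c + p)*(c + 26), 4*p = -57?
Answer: 966358/3221811 ≈ 0.29994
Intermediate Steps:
p = -57/4 (p = (1/4)*(-57) = -57/4 ≈ -14.250)
f(c) = -2*(26 + c)*(-57/4 + c) (f(c) = -2*(c - 57/4)*(c + 26) = -2*(-57/4 + c)*(26 + c) = -2*(26 + c)*(-57/4 + c))
(-9 - 19)**2/(-2724) - 4171/f(57) = (-9 - 19)**2/(-2724) - 4171/(741 - 2*57**2 - 47/2*57) = (-28)**2*(-1/2724) - 4171/(741 - 2*3249 - 2679/2) = 784*(-1/2724) - 4171/(741 - 6498 - 2679/2) = -196/681 - 4171/(-14193/2) = -196/681 - 4171*(-2/14193) = -196/681 + 8342/14193 = 966358/3221811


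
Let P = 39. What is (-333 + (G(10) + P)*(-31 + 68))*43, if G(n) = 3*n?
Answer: 95460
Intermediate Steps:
(-333 + (G(10) + P)*(-31 + 68))*43 = (-333 + (3*10 + 39)*(-31 + 68))*43 = (-333 + (30 + 39)*37)*43 = (-333 + 69*37)*43 = (-333 + 2553)*43 = 2220*43 = 95460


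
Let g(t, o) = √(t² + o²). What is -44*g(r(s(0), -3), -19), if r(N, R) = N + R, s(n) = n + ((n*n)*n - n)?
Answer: -44*√370 ≈ -846.36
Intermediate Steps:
s(n) = n³ (s(n) = n + (n²*n - n) = n + (n³ - n) = n³)
g(t, o) = √(o² + t²)
-44*g(r(s(0), -3), -19) = -44*√((-19)² + (0³ - 3)²) = -44*√(361 + (0 - 3)²) = -44*√(361 + (-3)²) = -44*√(361 + 9) = -44*√370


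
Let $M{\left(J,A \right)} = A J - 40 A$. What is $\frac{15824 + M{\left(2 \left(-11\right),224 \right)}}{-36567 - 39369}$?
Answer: $- \frac{121}{4746} \approx -0.025495$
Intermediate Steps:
$M{\left(J,A \right)} = - 40 A + A J$
$\frac{15824 + M{\left(2 \left(-11\right),224 \right)}}{-36567 - 39369} = \frac{15824 + 224 \left(-40 + 2 \left(-11\right)\right)}{-36567 - 39369} = \frac{15824 + 224 \left(-40 - 22\right)}{-75936} = \left(15824 + 224 \left(-62\right)\right) \left(- \frac{1}{75936}\right) = \left(15824 - 13888\right) \left(- \frac{1}{75936}\right) = 1936 \left(- \frac{1}{75936}\right) = - \frac{121}{4746}$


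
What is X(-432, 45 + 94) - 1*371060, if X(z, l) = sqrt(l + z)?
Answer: -371060 + I*sqrt(293) ≈ -3.7106e+5 + 17.117*I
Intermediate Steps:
X(-432, 45 + 94) - 1*371060 = sqrt((45 + 94) - 432) - 1*371060 = sqrt(139 - 432) - 371060 = sqrt(-293) - 371060 = I*sqrt(293) - 371060 = -371060 + I*sqrt(293)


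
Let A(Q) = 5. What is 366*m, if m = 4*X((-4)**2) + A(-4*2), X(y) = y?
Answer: 25254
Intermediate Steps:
m = 69 (m = 4*(-4)**2 + 5 = 4*16 + 5 = 64 + 5 = 69)
366*m = 366*69 = 25254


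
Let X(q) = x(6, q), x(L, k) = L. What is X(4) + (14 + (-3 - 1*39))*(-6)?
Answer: 174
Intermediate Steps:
X(q) = 6
X(4) + (14 + (-3 - 1*39))*(-6) = 6 + (14 + (-3 - 1*39))*(-6) = 6 + (14 + (-3 - 39))*(-6) = 6 + (14 - 42)*(-6) = 6 - 28*(-6) = 6 + 168 = 174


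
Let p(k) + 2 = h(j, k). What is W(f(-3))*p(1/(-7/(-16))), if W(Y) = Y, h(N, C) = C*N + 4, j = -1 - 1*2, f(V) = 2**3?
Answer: -272/7 ≈ -38.857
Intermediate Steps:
f(V) = 8
j = -3 (j = -1 - 2 = -3)
h(N, C) = 4 + C*N
p(k) = 2 - 3*k (p(k) = -2 + (4 + k*(-3)) = -2 + (4 - 3*k) = 2 - 3*k)
W(f(-3))*p(1/(-7/(-16))) = 8*(2 - 3/((-7/(-16)))) = 8*(2 - 3/((-7*(-1/16)))) = 8*(2 - 3/7/16) = 8*(2 - 3*16/7) = 8*(2 - 48/7) = 8*(-34/7) = -272/7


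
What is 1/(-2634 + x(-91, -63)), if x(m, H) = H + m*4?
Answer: -1/3061 ≈ -0.00032669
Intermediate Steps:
x(m, H) = H + 4*m
1/(-2634 + x(-91, -63)) = 1/(-2634 + (-63 + 4*(-91))) = 1/(-2634 + (-63 - 364)) = 1/(-2634 - 427) = 1/(-3061) = -1/3061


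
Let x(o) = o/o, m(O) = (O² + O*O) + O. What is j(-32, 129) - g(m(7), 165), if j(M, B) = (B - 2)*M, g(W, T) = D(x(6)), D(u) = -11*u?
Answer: -4053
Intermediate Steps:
m(O) = O + 2*O² (m(O) = (O² + O²) + O = 2*O² + O = O + 2*O²)
x(o) = 1
g(W, T) = -11 (g(W, T) = -11*1 = -11)
j(M, B) = M*(-2 + B) (j(M, B) = (-2 + B)*M = M*(-2 + B))
j(-32, 129) - g(m(7), 165) = -32*(-2 + 129) - 1*(-11) = -32*127 + 11 = -4064 + 11 = -4053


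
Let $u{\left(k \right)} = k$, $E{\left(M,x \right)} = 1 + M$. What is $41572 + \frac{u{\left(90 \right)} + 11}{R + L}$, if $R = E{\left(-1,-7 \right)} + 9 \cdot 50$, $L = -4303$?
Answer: $\frac{160176815}{3853} \approx 41572.0$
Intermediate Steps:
$R = 450$ ($R = \left(1 - 1\right) + 9 \cdot 50 = 0 + 450 = 450$)
$41572 + \frac{u{\left(90 \right)} + 11}{R + L} = 41572 + \frac{90 + 11}{450 - 4303} = 41572 + \frac{101}{-3853} = 41572 + 101 \left(- \frac{1}{3853}\right) = 41572 - \frac{101}{3853} = \frac{160176815}{3853}$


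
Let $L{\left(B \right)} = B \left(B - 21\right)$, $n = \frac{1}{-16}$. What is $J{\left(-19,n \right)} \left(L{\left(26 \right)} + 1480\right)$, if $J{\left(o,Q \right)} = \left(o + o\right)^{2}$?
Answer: $2324840$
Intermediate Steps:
$n = - \frac{1}{16} \approx -0.0625$
$J{\left(o,Q \right)} = 4 o^{2}$ ($J{\left(o,Q \right)} = \left(2 o\right)^{2} = 4 o^{2}$)
$L{\left(B \right)} = B \left(-21 + B\right)$
$J{\left(-19,n \right)} \left(L{\left(26 \right)} + 1480\right) = 4 \left(-19\right)^{2} \left(26 \left(-21 + 26\right) + 1480\right) = 4 \cdot 361 \left(26 \cdot 5 + 1480\right) = 1444 \left(130 + 1480\right) = 1444 \cdot 1610 = 2324840$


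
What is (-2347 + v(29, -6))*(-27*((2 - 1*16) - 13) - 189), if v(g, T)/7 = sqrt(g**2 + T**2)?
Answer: -1267380 + 3780*sqrt(877) ≈ -1.1554e+6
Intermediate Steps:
v(g, T) = 7*sqrt(T**2 + g**2) (v(g, T) = 7*sqrt(g**2 + T**2) = 7*sqrt(T**2 + g**2))
(-2347 + v(29, -6))*(-27*((2 - 1*16) - 13) - 189) = (-2347 + 7*sqrt((-6)**2 + 29**2))*(-27*((2 - 1*16) - 13) - 189) = (-2347 + 7*sqrt(36 + 841))*(-27*((2 - 16) - 13) - 189) = (-2347 + 7*sqrt(877))*(-27*(-14 - 13) - 189) = (-2347 + 7*sqrt(877))*(-27*(-27) - 189) = (-2347 + 7*sqrt(877))*(729 - 189) = (-2347 + 7*sqrt(877))*540 = -1267380 + 3780*sqrt(877)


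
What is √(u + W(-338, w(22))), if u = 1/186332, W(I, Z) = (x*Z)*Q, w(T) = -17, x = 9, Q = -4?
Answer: √5312101022855/93166 ≈ 24.739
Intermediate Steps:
W(I, Z) = -36*Z (W(I, Z) = (9*Z)*(-4) = -36*Z)
u = 1/186332 ≈ 5.3668e-6
√(u + W(-338, w(22))) = √(1/186332 - 36*(-17)) = √(1/186332 + 612) = √(114035185/186332) = √5312101022855/93166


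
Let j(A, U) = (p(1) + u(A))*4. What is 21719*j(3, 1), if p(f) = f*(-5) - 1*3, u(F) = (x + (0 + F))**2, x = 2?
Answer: 1476892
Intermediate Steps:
u(F) = (2 + F)**2 (u(F) = (2 + (0 + F))**2 = (2 + F)**2)
p(f) = -3 - 5*f (p(f) = -5*f - 3 = -3 - 5*f)
j(A, U) = -32 + 4*(2 + A)**2 (j(A, U) = ((-3 - 5*1) + (2 + A)**2)*4 = ((-3 - 5) + (2 + A)**2)*4 = (-8 + (2 + A)**2)*4 = -32 + 4*(2 + A)**2)
21719*j(3, 1) = 21719*(-32 + 4*(2 + 3)**2) = 21719*(-32 + 4*5**2) = 21719*(-32 + 4*25) = 21719*(-32 + 100) = 21719*68 = 1476892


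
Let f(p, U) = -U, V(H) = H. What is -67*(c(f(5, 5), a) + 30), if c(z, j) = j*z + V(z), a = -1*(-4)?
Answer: -335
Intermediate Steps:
a = 4
c(z, j) = z + j*z (c(z, j) = j*z + z = z + j*z)
-67*(c(f(5, 5), a) + 30) = -67*((-1*5)*(1 + 4) + 30) = -67*(-5*5 + 30) = -67*(-25 + 30) = -67*5 = -335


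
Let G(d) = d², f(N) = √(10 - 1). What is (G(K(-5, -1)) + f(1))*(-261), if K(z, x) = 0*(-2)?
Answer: -783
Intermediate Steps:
K(z, x) = 0
f(N) = 3 (f(N) = √9 = 3)
(G(K(-5, -1)) + f(1))*(-261) = (0² + 3)*(-261) = (0 + 3)*(-261) = 3*(-261) = -783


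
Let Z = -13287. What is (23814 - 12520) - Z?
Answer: 24581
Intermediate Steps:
(23814 - 12520) - Z = (23814 - 12520) - 1*(-13287) = 11294 + 13287 = 24581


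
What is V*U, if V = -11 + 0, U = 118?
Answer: -1298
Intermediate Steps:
V = -11
V*U = -11*118 = -1298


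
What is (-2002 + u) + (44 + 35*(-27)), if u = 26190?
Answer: 23287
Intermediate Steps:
(-2002 + u) + (44 + 35*(-27)) = (-2002 + 26190) + (44 + 35*(-27)) = 24188 + (44 - 945) = 24188 - 901 = 23287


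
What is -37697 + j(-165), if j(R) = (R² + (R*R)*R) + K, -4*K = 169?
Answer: -18010557/4 ≈ -4.5026e+6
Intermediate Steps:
K = -169/4 (K = -¼*169 = -169/4 ≈ -42.250)
j(R) = -169/4 + R² + R³ (j(R) = (R² + (R*R)*R) - 169/4 = (R² + R²*R) - 169/4 = (R² + R³) - 169/4 = -169/4 + R² + R³)
-37697 + j(-165) = -37697 + (-169/4 + (-165)² + (-165)³) = -37697 + (-169/4 + 27225 - 4492125) = -37697 - 17859769/4 = -18010557/4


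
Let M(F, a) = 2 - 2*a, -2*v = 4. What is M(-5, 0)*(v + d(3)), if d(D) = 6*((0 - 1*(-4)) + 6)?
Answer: 116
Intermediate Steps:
v = -2 (v = -½*4 = -2)
d(D) = 60 (d(D) = 6*((0 + 4) + 6) = 6*(4 + 6) = 6*10 = 60)
M(-5, 0)*(v + d(3)) = (2 - 2*0)*(-2 + 60) = (2 + 0)*58 = 2*58 = 116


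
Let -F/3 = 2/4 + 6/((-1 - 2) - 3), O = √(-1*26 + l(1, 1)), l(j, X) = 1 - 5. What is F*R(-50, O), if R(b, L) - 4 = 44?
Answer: 72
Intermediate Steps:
l(j, X) = -4
O = I*√30 (O = √(-1*26 - 4) = √(-26 - 4) = √(-30) = I*√30 ≈ 5.4772*I)
R(b, L) = 48 (R(b, L) = 4 + 44 = 48)
F = 3/2 (F = -3*(2/4 + 6/((-1 - 2) - 3)) = -3*(2*(¼) + 6/(-3 - 3)) = -3*(½ + 6/(-6)) = -3*(½ + 6*(-⅙)) = -3*(½ - 1) = -3*(-½) = 3/2 ≈ 1.5000)
F*R(-50, O) = (3/2)*48 = 72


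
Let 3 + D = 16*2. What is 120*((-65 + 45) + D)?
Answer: 1080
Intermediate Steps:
D = 29 (D = -3 + 16*2 = -3 + 32 = 29)
120*((-65 + 45) + D) = 120*((-65 + 45) + 29) = 120*(-20 + 29) = 120*9 = 1080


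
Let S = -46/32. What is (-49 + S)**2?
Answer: 651249/256 ≈ 2543.9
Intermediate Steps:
S = -23/16 (S = -46*1/32 = -23/16 ≈ -1.4375)
(-49 + S)**2 = (-49 - 23/16)**2 = (-807/16)**2 = 651249/256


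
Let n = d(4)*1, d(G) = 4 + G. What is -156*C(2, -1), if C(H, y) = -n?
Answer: 1248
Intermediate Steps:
n = 8 (n = (4 + 4)*1 = 8*1 = 8)
C(H, y) = -8 (C(H, y) = -1*8 = -8)
-156*C(2, -1) = -156*(-8) = 1248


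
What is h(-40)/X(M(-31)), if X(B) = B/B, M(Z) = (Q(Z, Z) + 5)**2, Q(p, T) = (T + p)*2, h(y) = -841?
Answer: -841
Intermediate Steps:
Q(p, T) = 2*T + 2*p
M(Z) = (5 + 4*Z)**2 (M(Z) = ((2*Z + 2*Z) + 5)**2 = (4*Z + 5)**2 = (5 + 4*Z)**2)
X(B) = 1
h(-40)/X(M(-31)) = -841/1 = -841*1 = -841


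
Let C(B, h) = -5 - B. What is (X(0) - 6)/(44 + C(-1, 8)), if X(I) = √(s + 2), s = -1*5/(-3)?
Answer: -3/20 + √33/120 ≈ -0.10213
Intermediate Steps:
s = 5/3 (s = -5*(-⅓) = 5/3 ≈ 1.6667)
X(I) = √33/3 (X(I) = √(5/3 + 2) = √(11/3) = √33/3)
(X(0) - 6)/(44 + C(-1, 8)) = (√33/3 - 6)/(44 + (-5 - 1*(-1))) = (-6 + √33/3)/(44 + (-5 + 1)) = (-6 + √33/3)/(44 - 4) = (-6 + √33/3)/40 = (-6 + √33/3)*(1/40) = -3/20 + √33/120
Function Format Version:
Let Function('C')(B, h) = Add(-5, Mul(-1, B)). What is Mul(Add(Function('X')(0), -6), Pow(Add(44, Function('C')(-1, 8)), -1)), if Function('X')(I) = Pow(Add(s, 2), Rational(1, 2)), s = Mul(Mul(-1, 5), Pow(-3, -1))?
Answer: Add(Rational(-3, 20), Mul(Rational(1, 120), Pow(33, Rational(1, 2)))) ≈ -0.10213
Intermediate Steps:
s = Rational(5, 3) (s = Mul(-5, Rational(-1, 3)) = Rational(5, 3) ≈ 1.6667)
Function('X')(I) = Mul(Rational(1, 3), Pow(33, Rational(1, 2))) (Function('X')(I) = Pow(Add(Rational(5, 3), 2), Rational(1, 2)) = Pow(Rational(11, 3), Rational(1, 2)) = Mul(Rational(1, 3), Pow(33, Rational(1, 2))))
Mul(Add(Function('X')(0), -6), Pow(Add(44, Function('C')(-1, 8)), -1)) = Mul(Add(Mul(Rational(1, 3), Pow(33, Rational(1, 2))), -6), Pow(Add(44, Add(-5, Mul(-1, -1))), -1)) = Mul(Add(-6, Mul(Rational(1, 3), Pow(33, Rational(1, 2)))), Pow(Add(44, Add(-5, 1)), -1)) = Mul(Add(-6, Mul(Rational(1, 3), Pow(33, Rational(1, 2)))), Pow(Add(44, -4), -1)) = Mul(Add(-6, Mul(Rational(1, 3), Pow(33, Rational(1, 2)))), Pow(40, -1)) = Mul(Add(-6, Mul(Rational(1, 3), Pow(33, Rational(1, 2)))), Rational(1, 40)) = Add(Rational(-3, 20), Mul(Rational(1, 120), Pow(33, Rational(1, 2))))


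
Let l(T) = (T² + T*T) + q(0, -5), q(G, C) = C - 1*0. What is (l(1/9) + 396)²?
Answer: 1003178929/6561 ≈ 1.5290e+5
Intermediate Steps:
q(G, C) = C (q(G, C) = C + 0 = C)
l(T) = -5 + 2*T² (l(T) = (T² + T*T) - 5 = (T² + T²) - 5 = 2*T² - 5 = -5 + 2*T²)
(l(1/9) + 396)² = ((-5 + 2*(1/9)²) + 396)² = ((-5 + 2*(⅑)²) + 396)² = ((-5 + 2*(1/81)) + 396)² = ((-5 + 2/81) + 396)² = (-403/81 + 396)² = (31673/81)² = 1003178929/6561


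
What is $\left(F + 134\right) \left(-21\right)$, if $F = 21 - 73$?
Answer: $-1722$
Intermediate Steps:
$F = -52$ ($F = 21 - 73 = -52$)
$\left(F + 134\right) \left(-21\right) = \left(-52 + 134\right) \left(-21\right) = 82 \left(-21\right) = -1722$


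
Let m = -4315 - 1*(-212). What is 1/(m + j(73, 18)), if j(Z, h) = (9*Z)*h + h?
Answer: 1/7741 ≈ 0.00012918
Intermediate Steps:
j(Z, h) = h + 9*Z*h (j(Z, h) = 9*Z*h + h = h + 9*Z*h)
m = -4103 (m = -4315 + 212 = -4103)
1/(m + j(73, 18)) = 1/(-4103 + 18*(1 + 9*73)) = 1/(-4103 + 18*(1 + 657)) = 1/(-4103 + 18*658) = 1/(-4103 + 11844) = 1/7741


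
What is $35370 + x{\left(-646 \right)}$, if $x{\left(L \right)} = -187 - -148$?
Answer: $35331$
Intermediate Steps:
$x{\left(L \right)} = -39$ ($x{\left(L \right)} = -187 + 148 = -39$)
$35370 + x{\left(-646 \right)} = 35370 - 39 = 35331$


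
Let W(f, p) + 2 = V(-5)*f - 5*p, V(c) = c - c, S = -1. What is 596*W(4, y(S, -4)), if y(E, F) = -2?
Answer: 4768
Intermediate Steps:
V(c) = 0
W(f, p) = -2 - 5*p (W(f, p) = -2 + (0*f - 5*p) = -2 + (0 - 5*p) = -2 - 5*p)
596*W(4, y(S, -4)) = 596*(-2 - 5*(-2)) = 596*(-2 + 10) = 596*8 = 4768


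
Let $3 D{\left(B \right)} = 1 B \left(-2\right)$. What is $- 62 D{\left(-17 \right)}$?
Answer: $- \frac{2108}{3} \approx -702.67$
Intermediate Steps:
$D{\left(B \right)} = - \frac{2 B}{3}$ ($D{\left(B \right)} = \frac{1 B \left(-2\right)}{3} = \frac{B \left(-2\right)}{3} = \frac{\left(-2\right) B}{3} = - \frac{2 B}{3}$)
$- 62 D{\left(-17 \right)} = - 62 \left(\left(- \frac{2}{3}\right) \left(-17\right)\right) = \left(-62\right) \frac{34}{3} = - \frac{2108}{3}$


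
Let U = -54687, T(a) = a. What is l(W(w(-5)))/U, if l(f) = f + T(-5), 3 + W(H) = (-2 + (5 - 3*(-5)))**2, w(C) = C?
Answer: -316/54687 ≈ -0.0057783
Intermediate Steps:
W(H) = 321 (W(H) = -3 + (-2 + (5 - 3*(-5)))**2 = -3 + (-2 + (5 + 15))**2 = -3 + (-2 + 20)**2 = -3 + 18**2 = -3 + 324 = 321)
l(f) = -5 + f (l(f) = f - 5 = -5 + f)
l(W(w(-5)))/U = (-5 + 321)/(-54687) = 316*(-1/54687) = -316/54687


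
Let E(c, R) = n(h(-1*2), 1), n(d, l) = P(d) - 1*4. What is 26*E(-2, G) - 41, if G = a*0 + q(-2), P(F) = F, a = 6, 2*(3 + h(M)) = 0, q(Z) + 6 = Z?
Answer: -223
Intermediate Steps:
q(Z) = -6 + Z
h(M) = -3 (h(M) = -3 + (½)*0 = -3 + 0 = -3)
G = -8 (G = 6*0 + (-6 - 2) = 0 - 8 = -8)
n(d, l) = -4 + d (n(d, l) = d - 1*4 = d - 4 = -4 + d)
E(c, R) = -7 (E(c, R) = -4 - 3 = -7)
26*E(-2, G) - 41 = 26*(-7) - 41 = -182 - 41 = -223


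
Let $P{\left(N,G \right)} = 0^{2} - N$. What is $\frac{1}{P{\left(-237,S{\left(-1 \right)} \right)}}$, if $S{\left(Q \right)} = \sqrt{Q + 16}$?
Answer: $\frac{1}{237} \approx 0.0042194$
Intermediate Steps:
$S{\left(Q \right)} = \sqrt{16 + Q}$
$P{\left(N,G \right)} = - N$ ($P{\left(N,G \right)} = 0 - N = - N$)
$\frac{1}{P{\left(-237,S{\left(-1 \right)} \right)}} = \frac{1}{\left(-1\right) \left(-237\right)} = \frac{1}{237}$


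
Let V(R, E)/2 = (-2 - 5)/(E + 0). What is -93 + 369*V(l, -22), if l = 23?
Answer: 1560/11 ≈ 141.82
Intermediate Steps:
V(R, E) = -14/E (V(R, E) = 2*((-2 - 5)/(E + 0)) = 2*(-7/E) = -14/E)
-93 + 369*V(l, -22) = -93 + 369*(-14/(-22)) = -93 + 369*(-14*(-1/22)) = -93 + 369*(7/11) = -93 + 2583/11 = 1560/11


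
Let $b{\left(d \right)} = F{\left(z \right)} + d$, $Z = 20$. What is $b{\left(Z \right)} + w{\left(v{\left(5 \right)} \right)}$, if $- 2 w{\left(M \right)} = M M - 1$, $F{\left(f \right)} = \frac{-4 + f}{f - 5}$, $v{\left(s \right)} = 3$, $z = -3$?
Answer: $\frac{135}{8} \approx 16.875$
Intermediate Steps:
$F{\left(f \right)} = \frac{-4 + f}{-5 + f}$
$b{\left(d \right)} = \frac{7}{8} + d$ ($b{\left(d \right)} = \frac{-4 - 3}{-5 - 3} + d = \frac{1}{-8} \left(-7\right) + d = \left(- \frac{1}{8}\right) \left(-7\right) + d = \frac{7}{8} + d$)
$w{\left(M \right)} = \frac{1}{2} - \frac{M^{2}}{2}$ ($w{\left(M \right)} = - \frac{M M - 1}{2} = - \frac{M^{2} - 1}{2} = - \frac{-1 + M^{2}}{2} = \frac{1}{2} - \frac{M^{2}}{2}$)
$b{\left(Z \right)} + w{\left(v{\left(5 \right)} \right)} = \left(\frac{7}{8} + 20\right) + \left(\frac{1}{2} - \frac{3^{2}}{2}\right) = \frac{167}{8} + \left(\frac{1}{2} - \frac{9}{2}\right) = \frac{167}{8} - 4 = \frac{135}{8}$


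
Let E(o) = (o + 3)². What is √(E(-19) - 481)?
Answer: 15*I ≈ 15.0*I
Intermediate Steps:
E(o) = (3 + o)²
√(E(-19) - 481) = √((3 - 19)² - 481) = √((-16)² - 481) = √(256 - 481) = √(-225) = 15*I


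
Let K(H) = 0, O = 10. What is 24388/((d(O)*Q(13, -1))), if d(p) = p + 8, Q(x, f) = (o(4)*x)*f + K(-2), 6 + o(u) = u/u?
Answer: 938/45 ≈ 20.844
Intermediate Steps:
o(u) = -5 (o(u) = -6 + u/u = -6 + 1 = -5)
Q(x, f) = -5*f*x (Q(x, f) = (-5*x)*f + 0 = -5*f*x + 0 = -5*f*x)
d(p) = 8 + p
24388/((d(O)*Q(13, -1))) = 24388/(((8 + 10)*(-5*(-1)*13))) = 24388/((18*65)) = 24388/1170 = 24388*(1/1170) = 938/45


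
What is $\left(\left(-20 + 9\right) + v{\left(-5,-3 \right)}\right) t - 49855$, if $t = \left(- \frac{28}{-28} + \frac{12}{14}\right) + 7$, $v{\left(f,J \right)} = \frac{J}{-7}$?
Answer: $- \frac{2447483}{49} \approx -49949.0$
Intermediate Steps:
$v{\left(f,J \right)} = - \frac{J}{7}$ ($v{\left(f,J \right)} = J \left(- \frac{1}{7}\right) = - \frac{J}{7}$)
$t = \frac{62}{7}$ ($t = \left(\left(-28\right) \left(- \frac{1}{28}\right) + 12 \cdot \frac{1}{14}\right) + 7 = \left(1 + \frac{6}{7}\right) + 7 = \frac{13}{7} + 7 = \frac{62}{7} \approx 8.8571$)
$\left(\left(-20 + 9\right) + v{\left(-5,-3 \right)}\right) t - 49855 = \left(\left(-20 + 9\right) - - \frac{3}{7}\right) \frac{62}{7} - 49855 = \left(-11 + \frac{3}{7}\right) \frac{62}{7} - 49855 = \left(- \frac{74}{7}\right) \frac{62}{7} - 49855 = - \frac{4588}{49} - 49855 = - \frac{2447483}{49}$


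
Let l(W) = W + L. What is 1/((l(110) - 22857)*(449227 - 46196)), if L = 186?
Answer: -1/9092782391 ≈ -1.0998e-10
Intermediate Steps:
l(W) = 186 + W (l(W) = W + 186 = 186 + W)
1/((l(110) - 22857)*(449227 - 46196)) = 1/(((186 + 110) - 22857)*(449227 - 46196)) = 1/((296 - 22857)*403031) = 1/(-22561*403031) = 1/(-9092782391) = -1/9092782391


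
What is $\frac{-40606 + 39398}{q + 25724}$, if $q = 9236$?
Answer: $- \frac{151}{4370} \approx -0.034554$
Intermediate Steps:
$\frac{-40606 + 39398}{q + 25724} = \frac{-40606 + 39398}{9236 + 25724} = - \frac{1208}{34960} = \left(-1208\right) \frac{1}{34960} = - \frac{151}{4370}$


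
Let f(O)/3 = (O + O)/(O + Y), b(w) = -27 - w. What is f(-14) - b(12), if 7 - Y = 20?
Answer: 379/9 ≈ 42.111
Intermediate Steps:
Y = -13 (Y = 7 - 1*20 = 7 - 20 = -13)
f(O) = 6*O/(-13 + O) (f(O) = 3*((O + O)/(O - 13)) = 3*((2*O)/(-13 + O)) = 3*(2*O/(-13 + O)) = 6*O/(-13 + O))
f(-14) - b(12) = 6*(-14)/(-13 - 14) - (-27 - 1*12) = 6*(-14)/(-27) - (-27 - 12) = 6*(-14)*(-1/27) - 1*(-39) = 28/9 + 39 = 379/9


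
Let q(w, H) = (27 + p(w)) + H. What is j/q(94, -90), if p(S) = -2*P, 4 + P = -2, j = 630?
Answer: -210/17 ≈ -12.353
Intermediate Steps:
P = -6 (P = -4 - 2 = -6)
p(S) = 12 (p(S) = -2*(-6) = 12)
q(w, H) = 39 + H (q(w, H) = (27 + 12) + H = 39 + H)
j/q(94, -90) = 630/(39 - 90) = 630/(-51) = 630*(-1/51) = -210/17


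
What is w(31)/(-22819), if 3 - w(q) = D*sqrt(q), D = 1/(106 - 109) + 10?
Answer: -3/22819 + 29*sqrt(31)/68457 ≈ 0.0022272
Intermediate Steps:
D = 29/3 (D = 1/(-3) + 10 = -1/3 + 10 = 29/3 ≈ 9.6667)
w(q) = 3 - 29*sqrt(q)/3
w(31)/(-22819) = (3 - 29*sqrt(31)/3)/(-22819) = (3 - 29*sqrt(31)/3)*(-1/22819) = -3/22819 + 29*sqrt(31)/68457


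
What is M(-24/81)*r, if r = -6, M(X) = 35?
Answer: -210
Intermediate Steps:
M(-24/81)*r = 35*(-6) = -210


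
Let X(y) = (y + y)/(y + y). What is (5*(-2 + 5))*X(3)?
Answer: 15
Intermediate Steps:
X(y) = 1 (X(y) = (2*y)/((2*y)) = (2*y)*(1/(2*y)) = 1)
(5*(-2 + 5))*X(3) = (5*(-2 + 5))*1 = (5*3)*1 = 15*1 = 15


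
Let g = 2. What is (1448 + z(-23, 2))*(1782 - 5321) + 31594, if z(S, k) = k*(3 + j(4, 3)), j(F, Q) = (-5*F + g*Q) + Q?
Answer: -5036254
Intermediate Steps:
j(F, Q) = -5*F + 3*Q (j(F, Q) = (-5*F + 2*Q) + Q = -5*F + 3*Q)
z(S, k) = -8*k (z(S, k) = k*(3 + (-5*4 + 3*3)) = k*(3 + (-20 + 9)) = k*(3 - 11) = k*(-8) = -8*k)
(1448 + z(-23, 2))*(1782 - 5321) + 31594 = (1448 - 8*2)*(1782 - 5321) + 31594 = (1448 - 16)*(-3539) + 31594 = 1432*(-3539) + 31594 = -5067848 + 31594 = -5036254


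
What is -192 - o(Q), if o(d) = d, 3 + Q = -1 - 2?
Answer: -186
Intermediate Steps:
Q = -6 (Q = -3 + (-1 - 2) = -3 - 3 = -6)
-192 - o(Q) = -192 - 1*(-6) = -192 + 6 = -186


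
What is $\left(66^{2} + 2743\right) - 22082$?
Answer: $-14983$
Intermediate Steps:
$\left(66^{2} + 2743\right) - 22082 = \left(4356 + 2743\right) - 22082 = 7099 - 22082 = -14983$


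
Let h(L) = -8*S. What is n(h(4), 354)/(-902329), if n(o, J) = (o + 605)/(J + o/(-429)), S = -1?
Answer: -262977/137025877282 ≈ -1.9192e-6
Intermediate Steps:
h(L) = 8 (h(L) = -8*(-1) = 8)
n(o, J) = (605 + o)/(J - o/429) (n(o, J) = (605 + o)/(J + o*(-1/429)) = (605 + o)/(J - o/429))
n(h(4), 354)/(-902329) = (429*(605 + 8)/(-1*8 + 429*354))/(-902329) = (429*613/(-8 + 151866))*(-1/902329) = (429*613/151858)*(-1/902329) = (429*(1/151858)*613)*(-1/902329) = (262977/151858)*(-1/902329) = -262977/137025877282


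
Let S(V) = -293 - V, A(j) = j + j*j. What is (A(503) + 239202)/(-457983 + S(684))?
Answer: -246357/229480 ≈ -1.0735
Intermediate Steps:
A(j) = j + j**2
(A(503) + 239202)/(-457983 + S(684)) = (503*(1 + 503) + 239202)/(-457983 + (-293 - 1*684)) = (503*504 + 239202)/(-457983 + (-293 - 684)) = (253512 + 239202)/(-457983 - 977) = 492714/(-458960) = 492714*(-1/458960) = -246357/229480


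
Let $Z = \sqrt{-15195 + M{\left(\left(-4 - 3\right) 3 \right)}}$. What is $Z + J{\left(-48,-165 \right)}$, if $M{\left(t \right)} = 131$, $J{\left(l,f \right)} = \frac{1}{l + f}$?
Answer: $- \frac{1}{213} + 2 i \sqrt{3766} \approx -0.0046948 + 122.74 i$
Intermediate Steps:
$J{\left(l,f \right)} = \frac{1}{f + l}$
$Z = 2 i \sqrt{3766}$ ($Z = \sqrt{-15195 + 131} = \sqrt{-15064} = 2 i \sqrt{3766} \approx 122.74 i$)
$Z + J{\left(-48,-165 \right)} = 2 i \sqrt{3766} + \frac{1}{-165 - 48} = 2 i \sqrt{3766} + \frac{1}{-213} = 2 i \sqrt{3766} - \frac{1}{213} = - \frac{1}{213} + 2 i \sqrt{3766}$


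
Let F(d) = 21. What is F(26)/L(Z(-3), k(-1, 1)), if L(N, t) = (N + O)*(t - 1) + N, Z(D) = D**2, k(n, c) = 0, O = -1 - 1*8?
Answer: 7/3 ≈ 2.3333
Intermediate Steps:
O = -9 (O = -1 - 8 = -9)
L(N, t) = N + (-1 + t)*(-9 + N) (L(N, t) = (N - 9)*(t - 1) + N = (-9 + N)*(-1 + t) + N = (-1 + t)*(-9 + N) + N = N + (-1 + t)*(-9 + N))
F(26)/L(Z(-3), k(-1, 1)) = 21/(9 - 9*0 + (-3)**2*0) = 21/(9 + 0 + 9*0) = 21/(9 + 0 + 0) = 21/9 = 21*(1/9) = 7/3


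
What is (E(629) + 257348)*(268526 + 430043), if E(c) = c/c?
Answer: 179776033581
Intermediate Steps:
E(c) = 1
(E(629) + 257348)*(268526 + 430043) = (1 + 257348)*(268526 + 430043) = 257349*698569 = 179776033581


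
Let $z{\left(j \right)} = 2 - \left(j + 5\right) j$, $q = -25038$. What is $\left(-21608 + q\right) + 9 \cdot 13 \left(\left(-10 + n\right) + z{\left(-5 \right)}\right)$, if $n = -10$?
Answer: $-48752$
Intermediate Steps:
$z{\left(j \right)} = 2 - j \left(5 + j\right)$ ($z{\left(j \right)} = 2 - \left(5 + j\right) j = 2 - j \left(5 + j\right)$)
$\left(-21608 + q\right) + 9 \cdot 13 \left(\left(-10 + n\right) + z{\left(-5 \right)}\right) = \left(-21608 - 25038\right) + 9 \cdot 13 \left(\left(-10 - 10\right) - -2\right) = -46646 + 117 \left(-20 + \left(2 - 25 + 25\right)\right) = -46646 + 117 \left(-20 + 2\right) = -46646 + 117 \left(-18\right) = -46646 - 2106 = -48752$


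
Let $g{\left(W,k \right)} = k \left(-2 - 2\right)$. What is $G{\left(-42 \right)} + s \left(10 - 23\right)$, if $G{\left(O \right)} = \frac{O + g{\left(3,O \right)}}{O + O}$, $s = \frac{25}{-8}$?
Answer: $\frac{313}{8} \approx 39.125$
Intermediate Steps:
$s = - \frac{25}{8}$ ($s = 25 \left(- \frac{1}{8}\right) = - \frac{25}{8} \approx -3.125$)
$g{\left(W,k \right)} = - 4 k$ ($g{\left(W,k \right)} = k \left(-4\right) = - 4 k$)
$G{\left(O \right)} = - \frac{3}{2}$ ($G{\left(O \right)} = \frac{O - 4 O}{O + O} = \frac{\left(-3\right) O}{2 O} = - 3 O \frac{1}{2 O} = - \frac{3}{2}$)
$G{\left(-42 \right)} + s \left(10 - 23\right) = - \frac{3}{2} - \frac{25 \left(10 - 23\right)}{8} = - \frac{3}{2} - - \frac{325}{8} = - \frac{3}{2} + \frac{325}{8} = \frac{313}{8}$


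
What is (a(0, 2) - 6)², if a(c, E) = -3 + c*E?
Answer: 81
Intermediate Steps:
a(c, E) = -3 + E*c
(a(0, 2) - 6)² = ((-3 + 2*0) - 6)² = ((-3 + 0) - 6)² = (-3 - 6)² = (-9)² = 81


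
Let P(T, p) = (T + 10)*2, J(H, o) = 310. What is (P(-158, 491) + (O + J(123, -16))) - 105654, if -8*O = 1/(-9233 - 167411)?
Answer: -149285377279/1413152 ≈ -1.0564e+5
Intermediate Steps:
P(T, p) = 20 + 2*T (P(T, p) = (10 + T)*2 = 20 + 2*T)
O = 1/1413152 (O = -1/(8*(-9233 - 167411)) = -⅛/(-176644) = -⅛*(-1/176644) = 1/1413152 ≈ 7.0764e-7)
(P(-158, 491) + (O + J(123, -16))) - 105654 = ((20 + 2*(-158)) + (1/1413152 + 310)) - 105654 = ((20 - 316) + 438077121/1413152) - 105654 = (-296 + 438077121/1413152) - 105654 = 19784129/1413152 - 105654 = -149285377279/1413152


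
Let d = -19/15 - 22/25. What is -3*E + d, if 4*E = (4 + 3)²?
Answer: -11669/300 ≈ -38.897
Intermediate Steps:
E = 49/4 (E = (4 + 3)²/4 = (¼)*7² = (¼)*49 = 49/4 ≈ 12.250)
d = -161/75 (d = -19*1/15 - 22*1/25 = -19/15 - 22/25 = -161/75 ≈ -2.1467)
-3*E + d = -3*49/4 - 161/75 = -147/4 - 161/75 = -11669/300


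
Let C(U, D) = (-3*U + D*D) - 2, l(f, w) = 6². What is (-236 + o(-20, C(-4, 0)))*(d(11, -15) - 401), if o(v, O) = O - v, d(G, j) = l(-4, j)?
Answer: 75190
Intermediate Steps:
l(f, w) = 36
d(G, j) = 36
C(U, D) = -2 + D² - 3*U (C(U, D) = (-3*U + D²) - 2 = (D² - 3*U) - 2 = -2 + D² - 3*U)
(-236 + o(-20, C(-4, 0)))*(d(11, -15) - 401) = (-236 + ((-2 + 0² - 3*(-4)) - 1*(-20)))*(36 - 401) = (-236 + ((-2 + 0 + 12) + 20))*(-365) = (-236 + (10 + 20))*(-365) = (-236 + 30)*(-365) = -206*(-365) = 75190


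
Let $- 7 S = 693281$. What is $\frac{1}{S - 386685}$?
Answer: $- \frac{7}{3400076} \approx -2.0588 \cdot 10^{-6}$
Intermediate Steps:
$S = - \frac{693281}{7}$ ($S = \left(- \frac{1}{7}\right) 693281 = - \frac{693281}{7} \approx -99040.0$)
$\frac{1}{S - 386685} = \frac{1}{- \frac{693281}{7} - 386685} = \frac{1}{- \frac{3400076}{7}} = - \frac{7}{3400076}$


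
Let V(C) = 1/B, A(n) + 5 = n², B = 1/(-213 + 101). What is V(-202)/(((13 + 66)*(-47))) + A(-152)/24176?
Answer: 88474299/89765488 ≈ 0.98562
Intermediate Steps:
B = -1/112 (B = 1/(-112) = -1/112 ≈ -0.0089286)
A(n) = -5 + n²
V(C) = -112 (V(C) = 1/(-1/112) = -112)
V(-202)/(((13 + 66)*(-47))) + A(-152)/24176 = -112*(-1/(47*(13 + 66))) + (-5 + (-152)²)/24176 = -112/(79*(-47)) + (-5 + 23104)*(1/24176) = -112/(-3713) + 23099*(1/24176) = -112*(-1/3713) + 23099/24176 = 112/3713 + 23099/24176 = 88474299/89765488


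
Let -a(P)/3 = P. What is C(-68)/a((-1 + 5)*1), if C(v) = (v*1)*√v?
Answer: 34*I*√17/3 ≈ 46.729*I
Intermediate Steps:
a(P) = -3*P
C(v) = v^(3/2) (C(v) = v*√v = v^(3/2))
C(-68)/a((-1 + 5)*1) = (-68)^(3/2)/((-3*(-1 + 5))) = (-136*I*√17)/((-12)) = (-136*I*√17)/((-3*4)) = -136*I*√17/(-12) = -136*I*√17*(-1/12) = 34*I*√17/3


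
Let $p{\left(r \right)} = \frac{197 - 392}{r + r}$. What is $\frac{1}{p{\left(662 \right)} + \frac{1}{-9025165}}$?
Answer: $- \frac{11949318460}{1759908499} \approx -6.7897$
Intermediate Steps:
$p{\left(r \right)} = - \frac{195}{2 r}$
$\frac{1}{p{\left(662 \right)} + \frac{1}{-9025165}} = \frac{1}{- \frac{195}{2 \cdot 662} + \frac{1}{-9025165}} = \frac{1}{\left(- \frac{195}{2}\right) \frac{1}{662} - \frac{1}{9025165}} = \frac{1}{- \frac{195}{1324} - \frac{1}{9025165}} = \frac{1}{- \frac{1759908499}{11949318460}} = - \frac{11949318460}{1759908499}$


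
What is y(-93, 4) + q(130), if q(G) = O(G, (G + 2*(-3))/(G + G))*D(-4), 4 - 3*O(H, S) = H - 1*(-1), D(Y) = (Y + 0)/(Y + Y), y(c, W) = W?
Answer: -103/6 ≈ -17.167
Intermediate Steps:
D(Y) = ½ (D(Y) = Y/((2*Y)) = Y*(1/(2*Y)) = ½)
O(H, S) = 1 - H/3 (O(H, S) = 4/3 - (H - 1*(-1))/3 = 4/3 - (H + 1)/3 = 4/3 - (1 + H)/3 = 4/3 + (-⅓ - H/3) = 1 - H/3)
q(G) = ½ - G/6 (q(G) = (1 - G/3)*(½) = ½ - G/6)
y(-93, 4) + q(130) = 4 + (½ - ⅙*130) = 4 + (½ - 65/3) = 4 - 127/6 = -103/6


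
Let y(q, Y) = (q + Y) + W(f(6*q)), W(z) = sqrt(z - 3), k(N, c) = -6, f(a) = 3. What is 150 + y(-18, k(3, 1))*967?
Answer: -23058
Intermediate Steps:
W(z) = sqrt(-3 + z)
y(q, Y) = Y + q (y(q, Y) = (q + Y) + sqrt(-3 + 3) = (Y + q) + sqrt(0) = (Y + q) + 0 = Y + q)
150 + y(-18, k(3, 1))*967 = 150 + (-6 - 18)*967 = 150 - 24*967 = 150 - 23208 = -23058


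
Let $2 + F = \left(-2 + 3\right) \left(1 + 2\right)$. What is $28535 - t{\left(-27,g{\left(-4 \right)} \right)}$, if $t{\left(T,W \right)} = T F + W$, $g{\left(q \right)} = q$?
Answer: $28566$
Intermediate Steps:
$F = 1$ ($F = -2 + \left(-2 + 3\right) \left(1 + 2\right) = -2 + 1 \cdot 3 = -2 + 3 = 1$)
$t{\left(T,W \right)} = T + W$ ($t{\left(T,W \right)} = T 1 + W = T + W$)
$28535 - t{\left(-27,g{\left(-4 \right)} \right)} = 28535 - \left(-27 - 4\right) = 28535 - -31 = 28535 + 31 = 28566$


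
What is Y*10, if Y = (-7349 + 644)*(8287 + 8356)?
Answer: -1115913150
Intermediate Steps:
Y = -111591315 (Y = -6705*16643 = -111591315)
Y*10 = -111591315*10 = -1115913150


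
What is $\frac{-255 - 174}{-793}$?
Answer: $\frac{33}{61} \approx 0.54098$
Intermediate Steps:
$\frac{-255 - 174}{-793} = \left(-429\right) \left(- \frac{1}{793}\right) = \frac{33}{61}$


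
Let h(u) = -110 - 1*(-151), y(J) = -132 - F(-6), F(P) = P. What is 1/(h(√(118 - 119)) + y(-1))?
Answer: -1/85 ≈ -0.011765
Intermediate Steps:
y(J) = -126 (y(J) = -132 - 1*(-6) = -132 + 6 = -126)
h(u) = 41 (h(u) = -110 + 151 = 41)
1/(h(√(118 - 119)) + y(-1)) = 1/(41 - 126) = 1/(-85) = -1/85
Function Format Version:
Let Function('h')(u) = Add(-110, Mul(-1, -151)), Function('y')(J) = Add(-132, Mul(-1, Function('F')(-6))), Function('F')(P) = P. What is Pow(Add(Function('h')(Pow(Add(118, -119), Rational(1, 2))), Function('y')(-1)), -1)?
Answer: Rational(-1, 85) ≈ -0.011765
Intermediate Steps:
Function('y')(J) = -126 (Function('y')(J) = Add(-132, Mul(-1, -6)) = Add(-132, 6) = -126)
Function('h')(u) = 41 (Function('h')(u) = Add(-110, 151) = 41)
Pow(Add(Function('h')(Pow(Add(118, -119), Rational(1, 2))), Function('y')(-1)), -1) = Pow(Add(41, -126), -1) = Pow(-85, -1) = Rational(-1, 85)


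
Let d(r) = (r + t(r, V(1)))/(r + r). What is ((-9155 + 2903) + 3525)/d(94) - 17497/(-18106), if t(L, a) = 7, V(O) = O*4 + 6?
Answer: -91888559/18106 ≈ -5075.0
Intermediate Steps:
V(O) = 6 + 4*O (V(O) = 4*O + 6 = 6 + 4*O)
d(r) = (7 + r)/(2*r) (d(r) = (r + 7)/(r + r) = (7 + r)/((2*r)) = (7 + r)*(1/(2*r)) = (7 + r)/(2*r))
((-9155 + 2903) + 3525)/d(94) - 17497/(-18106) = ((-9155 + 2903) + 3525)/(((½)*(7 + 94)/94)) - 17497/(-18106) = (-6252 + 3525)/(((½)*(1/94)*101)) - 17497*(-1/18106) = -2727/101/188 + 17497/18106 = -2727*188/101 + 17497/18106 = -5076 + 17497/18106 = -91888559/18106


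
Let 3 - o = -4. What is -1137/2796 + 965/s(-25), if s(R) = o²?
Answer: 880809/45668 ≈ 19.287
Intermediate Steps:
o = 7 (o = 3 - 1*(-4) = 3 + 4 = 7)
s(R) = 49 (s(R) = 7² = 49)
-1137/2796 + 965/s(-25) = -1137/2796 + 965/49 = -1137*1/2796 + 965*(1/49) = -379/932 + 965/49 = 880809/45668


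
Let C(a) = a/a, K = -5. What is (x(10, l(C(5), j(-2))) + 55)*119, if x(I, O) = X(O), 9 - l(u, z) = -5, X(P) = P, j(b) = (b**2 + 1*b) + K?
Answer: 8211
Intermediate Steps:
C(a) = 1
j(b) = -5 + b + b**2 (j(b) = (b**2 + 1*b) - 5 = (b**2 + b) - 5 = (b + b**2) - 5 = -5 + b + b**2)
l(u, z) = 14 (l(u, z) = 9 - 1*(-5) = 9 + 5 = 14)
x(I, O) = O
(x(10, l(C(5), j(-2))) + 55)*119 = (14 + 55)*119 = 69*119 = 8211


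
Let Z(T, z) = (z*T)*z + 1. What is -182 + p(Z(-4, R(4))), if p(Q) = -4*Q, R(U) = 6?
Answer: 390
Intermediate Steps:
Z(T, z) = 1 + T*z² (Z(T, z) = (T*z)*z + 1 = T*z² + 1 = 1 + T*z²)
-182 + p(Z(-4, R(4))) = -182 - 4*(1 - 4*6²) = -182 - 4*(1 - 4*36) = -182 - 4*(1 - 144) = -182 - 4*(-143) = -182 + 572 = 390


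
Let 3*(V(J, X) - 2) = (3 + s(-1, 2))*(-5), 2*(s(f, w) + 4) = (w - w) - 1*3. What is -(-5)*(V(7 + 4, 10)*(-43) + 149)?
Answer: -3485/6 ≈ -580.83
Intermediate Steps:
s(f, w) = -11/2 (s(f, w) = -4 + ((w - w) - 1*3)/2 = -4 + (0 - 3)/2 = -4 + (1/2)*(-3) = -4 - 3/2 = -11/2)
V(J, X) = 37/6 (V(J, X) = 2 + ((3 - 11/2)*(-5))/3 = 2 + (-5/2*(-5))/3 = 2 + (1/3)*(25/2) = 2 + 25/6 = 37/6)
-(-5)*(V(7 + 4, 10)*(-43) + 149) = -(-5)*((37/6)*(-43) + 149) = -(-5)*(-1591/6 + 149) = -(-5)*(-697)/6 = -1*3485/6 = -3485/6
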